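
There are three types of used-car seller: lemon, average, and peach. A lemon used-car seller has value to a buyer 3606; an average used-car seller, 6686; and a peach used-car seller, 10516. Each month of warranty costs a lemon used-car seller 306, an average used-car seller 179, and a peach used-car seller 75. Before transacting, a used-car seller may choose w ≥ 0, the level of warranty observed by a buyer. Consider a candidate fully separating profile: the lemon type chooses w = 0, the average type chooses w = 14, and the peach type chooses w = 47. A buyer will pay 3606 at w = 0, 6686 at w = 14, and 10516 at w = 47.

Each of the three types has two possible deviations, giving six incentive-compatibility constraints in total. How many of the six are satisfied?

Lemon (own payoff 3606): to w=14 gives 6686 − 306×14 = 2402 → no gain ✓; to w=47 gives 10516 − 306×47 = -3866 → no gain ✓.
Average (own payoff 6686 − 179×14 = 4180): to w=0 gives 3606 → no gain ✓; to w=47 gives 10516 − 179×47 = 2103 → no gain ✓.
Peach (own payoff 10516 − 75×47 = 6991): to w=0 gives 3606 → no gain ✓; to w=14 gives 6686 − 75×14 = 5636 → no gain ✓.
6 of the 6 constraints hold; this profile is a separating equilibrium.

6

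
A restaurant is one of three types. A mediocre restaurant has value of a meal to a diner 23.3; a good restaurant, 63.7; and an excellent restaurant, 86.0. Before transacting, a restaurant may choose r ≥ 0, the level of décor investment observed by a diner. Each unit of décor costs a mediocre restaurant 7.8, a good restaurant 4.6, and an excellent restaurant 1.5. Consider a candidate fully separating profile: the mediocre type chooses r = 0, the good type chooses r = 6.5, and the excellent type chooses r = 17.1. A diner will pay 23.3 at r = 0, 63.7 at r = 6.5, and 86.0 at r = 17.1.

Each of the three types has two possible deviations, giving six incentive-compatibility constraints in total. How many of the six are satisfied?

6

Good (own payoff 63.7 − 4.6×6.5 = 33.8): to r=0 gives 23.3 → no gain ✓; to r=17.1 gives 86.0 − 4.6×17.1 = 7.34 → no gain ✓.
Excellent (own payoff 86.0 − 1.5×17.1 = 60.35): to r=0 gives 23.3 → no gain ✓; to r=6.5 gives 63.7 − 1.5×6.5 = 53.95 → no gain ✓.
Mediocre (own payoff 23.3): to r=6.5 gives 63.7 − 7.8×6.5 = 13 → no gain ✓; to r=17.1 gives 86.0 − 7.8×17.1 = -47.38 → no gain ✓.
6 of the 6 constraints hold; this profile is a separating equilibrium.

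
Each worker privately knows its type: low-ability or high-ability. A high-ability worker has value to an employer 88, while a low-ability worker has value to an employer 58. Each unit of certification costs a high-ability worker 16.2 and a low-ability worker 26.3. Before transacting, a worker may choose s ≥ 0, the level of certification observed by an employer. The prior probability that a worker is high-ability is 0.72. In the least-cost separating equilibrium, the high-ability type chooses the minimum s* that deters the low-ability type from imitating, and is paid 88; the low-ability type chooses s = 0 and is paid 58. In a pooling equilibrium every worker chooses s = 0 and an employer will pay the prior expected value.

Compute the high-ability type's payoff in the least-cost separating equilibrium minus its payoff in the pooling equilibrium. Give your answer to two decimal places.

Least-cost separating signal: s* solves 58 = 88 − 26.3·s*, so s* = (88 − 58)/26.3 ≈ 1.1407.
High-ability type's separating payoff: 88 − 16.2 × s* = 88 − 16.2 × (88 − 58)/26.3 = 88 − 486/26.3 ≈ 69.5209.
Pooling payoff: 0.72 × 88 + 0.28 × 58 = 79.6.
Difference: 69.5209 − 79.6 = -10.0791, i.e. -10.08 to two decimal places.
The high-ability type would prefer the pooling outcome.

-10.08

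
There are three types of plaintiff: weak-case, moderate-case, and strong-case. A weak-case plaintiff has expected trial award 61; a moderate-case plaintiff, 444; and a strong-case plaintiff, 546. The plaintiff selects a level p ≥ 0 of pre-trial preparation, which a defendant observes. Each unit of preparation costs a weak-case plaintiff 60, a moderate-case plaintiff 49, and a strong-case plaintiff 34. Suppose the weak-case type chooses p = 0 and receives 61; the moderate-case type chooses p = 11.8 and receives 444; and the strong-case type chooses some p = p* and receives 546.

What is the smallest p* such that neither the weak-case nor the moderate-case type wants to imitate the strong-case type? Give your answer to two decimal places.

13.88

Weak-case type (on-path payoff 61) won't mimic when 61 ≥ 546 − 60·p*, i.e. p* ≥ 8.08.
Moderate-case type (on-path payoff 444 − 49×11.8 = -134.2) won't mimic when -134.2 ≥ 546 − 49·p*, i.e. p* ≥ 13.88.
Both must hold, so p* = max(8.08, 13.88) = 13.88. The moderate-case type's constraint binds.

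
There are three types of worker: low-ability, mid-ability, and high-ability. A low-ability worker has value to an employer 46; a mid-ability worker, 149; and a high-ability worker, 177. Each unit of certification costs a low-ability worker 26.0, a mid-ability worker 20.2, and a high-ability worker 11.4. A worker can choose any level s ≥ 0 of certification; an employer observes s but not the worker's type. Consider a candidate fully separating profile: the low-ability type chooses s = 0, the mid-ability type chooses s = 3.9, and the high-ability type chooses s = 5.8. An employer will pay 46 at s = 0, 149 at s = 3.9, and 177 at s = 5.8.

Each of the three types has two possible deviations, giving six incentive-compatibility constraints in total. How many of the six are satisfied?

High-ability (own payoff 177 − 11.4×5.8 = 110.88): to s=0 gives 46 → no gain ✓; to s=3.9 gives 149 − 11.4×3.9 = 104.54 → no gain ✓.
Mid-ability (own payoff 149 − 20.2×3.9 = 70.22): to s=0 gives 46 → no gain ✓; to s=5.8 gives 177 − 20.2×5.8 = 59.84 → no gain ✓.
Low-ability (own payoff 46): to s=3.9 gives 149 − 26.0×3.9 = 47.6 → profitable ✗; to s=5.8 gives 177 − 26.0×5.8 = 26.2 → no gain ✓.
5 of the 6 constraints hold; not an equilibrium.

5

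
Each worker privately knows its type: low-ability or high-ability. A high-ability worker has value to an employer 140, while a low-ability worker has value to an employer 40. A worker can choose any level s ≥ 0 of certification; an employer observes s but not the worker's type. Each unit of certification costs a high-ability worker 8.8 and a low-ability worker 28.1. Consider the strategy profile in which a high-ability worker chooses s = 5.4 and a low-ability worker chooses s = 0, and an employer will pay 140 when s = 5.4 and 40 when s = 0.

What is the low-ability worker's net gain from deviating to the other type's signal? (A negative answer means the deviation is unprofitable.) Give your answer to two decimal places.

Playing s = 0 the low-ability worker receives 40.
Deviating to s = 5.4 brings payment 140 at cost 28.1 × 5.4 = 151.74, netting -11.74.
Gain from deviating: -11.74 − 40 = -51.74.
The gain is negative, so the low-ability type's incentive-compatibility constraint is satisfied.

-51.74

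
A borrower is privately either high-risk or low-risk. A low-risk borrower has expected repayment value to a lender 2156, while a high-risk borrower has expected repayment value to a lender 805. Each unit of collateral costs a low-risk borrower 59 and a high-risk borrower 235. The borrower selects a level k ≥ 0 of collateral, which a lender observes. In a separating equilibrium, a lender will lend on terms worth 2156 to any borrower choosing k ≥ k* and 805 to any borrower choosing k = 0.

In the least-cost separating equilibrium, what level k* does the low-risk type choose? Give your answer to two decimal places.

5.75

A high-risk borrower choosing k = 0 receives 805.
Imitating at k* instead would pay 2156 at cost 235·k*, netting 2156 − 235·k*.
Indifference: 805 = 2156 − 235·k*, so k* = (2156 − 805) / 235 ≈ 5.75.
This is the high-risk type's binding incentive-compatibility constraint; any k ≥ 5.75 sustains separation on that side.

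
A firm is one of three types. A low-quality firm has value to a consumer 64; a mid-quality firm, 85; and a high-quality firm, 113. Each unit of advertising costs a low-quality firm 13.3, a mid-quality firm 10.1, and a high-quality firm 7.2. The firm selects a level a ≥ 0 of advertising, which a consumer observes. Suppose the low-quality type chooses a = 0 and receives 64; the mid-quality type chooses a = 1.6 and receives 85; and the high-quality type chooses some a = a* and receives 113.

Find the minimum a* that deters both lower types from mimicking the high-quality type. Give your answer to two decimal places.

4.37

Low-quality type (on-path payoff 64) won't mimic when 64 ≥ 113 − 13.3·a*, i.e. a* ≥ 3.68.
Mid-quality type (on-path payoff 85 − 10.1×1.6 = 68.84) won't mimic when 68.84 ≥ 113 − 10.1·a*, i.e. a* ≥ 4.37.
Both must hold, so a* = max(3.68, 4.37) = 4.37. The mid-quality type's constraint binds.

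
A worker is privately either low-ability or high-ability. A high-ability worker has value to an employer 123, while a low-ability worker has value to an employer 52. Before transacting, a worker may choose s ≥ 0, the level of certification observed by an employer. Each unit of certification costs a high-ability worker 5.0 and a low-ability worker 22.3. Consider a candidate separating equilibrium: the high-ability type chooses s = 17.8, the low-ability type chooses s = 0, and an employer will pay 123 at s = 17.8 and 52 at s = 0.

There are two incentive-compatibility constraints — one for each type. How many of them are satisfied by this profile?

1

High-ability type: signal → 123 − 5.0 × 17.8 = 34; deviate to 0 → 52. IC fails (34 < 52).
Low-ability type: stay at 0 → 52; mimic → 123 − 22.3 × 17.8 = -273.94. IC holds (52 ≥ -273.94).
1 of 2 constraints hold, so this profile is not an equilibrium.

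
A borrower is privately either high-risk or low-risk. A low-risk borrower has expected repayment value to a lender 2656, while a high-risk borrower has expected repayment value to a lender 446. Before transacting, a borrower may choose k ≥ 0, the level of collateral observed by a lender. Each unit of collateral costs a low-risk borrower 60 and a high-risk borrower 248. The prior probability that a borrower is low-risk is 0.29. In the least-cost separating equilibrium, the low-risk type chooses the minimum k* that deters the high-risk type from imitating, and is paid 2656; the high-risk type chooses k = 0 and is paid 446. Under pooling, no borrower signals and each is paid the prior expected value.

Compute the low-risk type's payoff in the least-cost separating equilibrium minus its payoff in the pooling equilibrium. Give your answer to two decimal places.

Least-cost separating signal: k* solves 446 = 2656 − 248·k*, so k* = (2656 − 446)/248 ≈ 8.9113.
Low-risk type's separating payoff: 2656 − 60 × k* = 2656 − 60 × (2656 − 446)/248 = 2656 − 132600/248 ≈ 2121.3226.
Pooling payoff: 0.29 × 2656 + 0.71 × 446 = 1086.9.
Difference: 2121.3226 − 1086.9 = 1034.4226, i.e. 1034.42 to two decimal places.
The low-risk type prefers to separate.

1034.42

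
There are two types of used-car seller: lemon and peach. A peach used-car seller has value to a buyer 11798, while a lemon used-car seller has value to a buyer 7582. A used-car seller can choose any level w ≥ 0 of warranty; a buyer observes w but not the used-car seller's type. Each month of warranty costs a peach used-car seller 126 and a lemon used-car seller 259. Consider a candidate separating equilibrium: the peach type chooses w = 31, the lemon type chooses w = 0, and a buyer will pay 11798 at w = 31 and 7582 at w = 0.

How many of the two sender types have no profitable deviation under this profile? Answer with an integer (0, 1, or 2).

2

Peach type: signal → 11798 − 126 × 31 = 7892; deviate to 0 → 7582. IC holds (7892 ≥ 7582).
Lemon type: stay at 0 → 7582; mimic → 11798 − 259 × 31 = 3769. IC holds (7582 ≥ 3769).
2 of 2 constraints hold, so this is a separating equilibrium.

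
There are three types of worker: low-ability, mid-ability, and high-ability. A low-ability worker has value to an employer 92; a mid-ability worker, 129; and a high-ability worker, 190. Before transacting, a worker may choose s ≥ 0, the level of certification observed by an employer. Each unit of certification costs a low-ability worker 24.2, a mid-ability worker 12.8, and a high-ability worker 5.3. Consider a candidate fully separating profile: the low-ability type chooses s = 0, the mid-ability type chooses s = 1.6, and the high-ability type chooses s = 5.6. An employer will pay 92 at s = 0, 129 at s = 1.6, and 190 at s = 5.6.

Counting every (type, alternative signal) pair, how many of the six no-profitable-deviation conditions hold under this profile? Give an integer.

5

Low-ability (own payoff 92): to s=1.6 gives 129 − 24.2×1.6 = 90.28 → no gain ✓; to s=5.6 gives 190 − 24.2×5.6 = 54.48 → no gain ✓.
Mid-ability (own payoff 129 − 12.8×1.6 = 108.52): to s=0 gives 92 → no gain ✓; to s=5.6 gives 190 − 12.8×5.6 = 118.32 → profitable ✗.
High-ability (own payoff 190 − 5.3×5.6 = 160.32): to s=0 gives 92 → no gain ✓; to s=1.6 gives 129 − 5.3×1.6 = 120.52 → no gain ✓.
5 of the 6 constraints hold; not an equilibrium.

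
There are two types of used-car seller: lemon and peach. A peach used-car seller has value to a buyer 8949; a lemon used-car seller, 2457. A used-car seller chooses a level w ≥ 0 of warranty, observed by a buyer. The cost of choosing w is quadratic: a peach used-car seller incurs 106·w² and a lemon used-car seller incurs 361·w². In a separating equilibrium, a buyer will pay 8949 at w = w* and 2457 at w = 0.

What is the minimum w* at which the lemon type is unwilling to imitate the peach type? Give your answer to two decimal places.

4.24

The lemon type at w = 0 receives 2457; imitating at w* yields 8949 − 361·w*².
Indifference: 2457 = 8949 − 361·w*², so w*² = (8949 − 2457) / 361 ≈ 17.9834.
w* = √17.9834 ≈ 4.24.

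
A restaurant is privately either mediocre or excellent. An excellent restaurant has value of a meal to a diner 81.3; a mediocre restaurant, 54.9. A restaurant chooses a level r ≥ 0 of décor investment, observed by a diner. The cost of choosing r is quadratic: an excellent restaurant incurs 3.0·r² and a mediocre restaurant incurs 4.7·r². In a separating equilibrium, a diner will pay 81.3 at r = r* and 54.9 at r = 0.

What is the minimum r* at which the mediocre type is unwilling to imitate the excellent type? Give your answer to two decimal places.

The mediocre type at r = 0 receives 54.9; imitating at r* yields 81.3 − 4.7·r*².
Indifference: 54.9 = 81.3 − 4.7·r*², so r*² = (81.3 − 54.9) / 4.7 ≈ 5.6170.
r* = √5.6170 ≈ 2.37.

2.37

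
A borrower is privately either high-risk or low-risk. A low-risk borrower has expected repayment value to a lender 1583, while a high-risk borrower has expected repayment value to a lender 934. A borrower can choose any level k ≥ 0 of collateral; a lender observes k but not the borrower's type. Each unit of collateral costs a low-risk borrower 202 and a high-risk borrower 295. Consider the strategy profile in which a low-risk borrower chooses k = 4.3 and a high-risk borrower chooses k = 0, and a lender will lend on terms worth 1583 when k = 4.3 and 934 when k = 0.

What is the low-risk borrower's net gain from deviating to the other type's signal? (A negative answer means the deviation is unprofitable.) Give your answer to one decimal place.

Playing k = 4.3 the low-risk borrower receives 1583 − 202 × 4.3 = 714.4.
Deviating to k = 0 yields 934 instead.
Gain from deviating: 934 − 714.4 = 219.6.
The gain is positive, so the low-risk type's incentive-compatibility constraint is violated — this profile is not a separating equilibrium.

219.6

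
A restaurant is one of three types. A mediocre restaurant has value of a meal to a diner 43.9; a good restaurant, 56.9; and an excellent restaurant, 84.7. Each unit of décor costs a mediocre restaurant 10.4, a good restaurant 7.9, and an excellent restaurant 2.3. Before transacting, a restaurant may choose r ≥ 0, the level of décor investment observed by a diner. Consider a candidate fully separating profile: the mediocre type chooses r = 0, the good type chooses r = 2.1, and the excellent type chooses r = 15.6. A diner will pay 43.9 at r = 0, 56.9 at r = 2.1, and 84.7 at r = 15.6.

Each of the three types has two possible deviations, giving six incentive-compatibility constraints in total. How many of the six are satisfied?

Good (own payoff 56.9 − 7.9×2.1 = 40.31): to r=0 gives 43.9 → profitable ✗; to r=15.6 gives 84.7 − 7.9×15.6 = -38.54 → no gain ✓.
Mediocre (own payoff 43.9): to r=2.1 gives 56.9 − 10.4×2.1 = 35.06 → no gain ✓; to r=15.6 gives 84.7 − 10.4×15.6 = -77.54 → no gain ✓.
Excellent (own payoff 84.7 − 2.3×15.6 = 48.82): to r=0 gives 43.9 → no gain ✓; to r=2.1 gives 56.9 − 2.3×2.1 = 52.07 → profitable ✗.
4 of the 6 constraints hold; not an equilibrium.

4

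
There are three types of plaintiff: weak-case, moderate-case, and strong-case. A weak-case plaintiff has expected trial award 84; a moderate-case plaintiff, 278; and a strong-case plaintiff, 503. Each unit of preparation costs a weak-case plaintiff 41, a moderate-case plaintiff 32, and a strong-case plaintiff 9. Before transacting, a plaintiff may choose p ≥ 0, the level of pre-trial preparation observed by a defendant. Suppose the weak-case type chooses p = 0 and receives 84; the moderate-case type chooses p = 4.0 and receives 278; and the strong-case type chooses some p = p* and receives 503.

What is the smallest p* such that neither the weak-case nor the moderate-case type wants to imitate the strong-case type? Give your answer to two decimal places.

Weak-case type (on-path payoff 84) won't mimic when 84 ≥ 503 − 41·p*, i.e. p* ≥ 10.22.
Moderate-case type (on-path payoff 278 − 32×4.0 = 150) won't mimic when 150 ≥ 503 − 32·p*, i.e. p* ≥ 11.03.
Both must hold, so p* = max(10.22, 11.03) = 11.03. The moderate-case type's constraint binds.

11.03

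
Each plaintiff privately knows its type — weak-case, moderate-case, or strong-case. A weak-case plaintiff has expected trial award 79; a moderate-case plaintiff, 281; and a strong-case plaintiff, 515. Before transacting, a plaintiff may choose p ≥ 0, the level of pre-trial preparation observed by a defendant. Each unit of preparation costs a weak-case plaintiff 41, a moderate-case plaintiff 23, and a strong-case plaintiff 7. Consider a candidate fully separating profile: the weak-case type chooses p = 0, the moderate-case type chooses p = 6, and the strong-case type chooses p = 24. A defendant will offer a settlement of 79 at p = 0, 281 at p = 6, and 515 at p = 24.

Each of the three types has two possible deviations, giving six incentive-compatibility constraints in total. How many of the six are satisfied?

6

Strong-case (own payoff 515 − 7×24 = 347): to p=0 gives 79 → no gain ✓; to p=6 gives 281 − 7×6 = 239 → no gain ✓.
Moderate-case (own payoff 281 − 23×6 = 143): to p=0 gives 79 → no gain ✓; to p=24 gives 515 − 23×24 = -37 → no gain ✓.
Weak-case (own payoff 79): to p=6 gives 281 − 41×6 = 35 → no gain ✓; to p=24 gives 515 − 41×24 = -469 → no gain ✓.
6 of the 6 constraints hold; this profile is a separating equilibrium.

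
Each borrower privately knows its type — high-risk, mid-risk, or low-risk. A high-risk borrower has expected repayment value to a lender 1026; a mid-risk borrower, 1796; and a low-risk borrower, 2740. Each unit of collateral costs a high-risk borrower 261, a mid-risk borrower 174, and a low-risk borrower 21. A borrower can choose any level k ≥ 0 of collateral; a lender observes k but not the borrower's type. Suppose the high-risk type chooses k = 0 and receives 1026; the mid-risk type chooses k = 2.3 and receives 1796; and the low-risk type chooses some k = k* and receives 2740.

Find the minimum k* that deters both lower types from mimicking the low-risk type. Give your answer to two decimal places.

Mid-risk type (on-path payoff 1796 − 174×2.3 = 1395.8) won't mimic when 1395.8 ≥ 2740 − 174·k*, i.e. k* ≥ 7.73.
High-risk type (on-path payoff 1026) won't mimic when 1026 ≥ 2740 − 261·k*, i.e. k* ≥ 6.57.
Both must hold, so k* = max(6.57, 7.73) = 7.73. The mid-risk type's constraint binds.

7.73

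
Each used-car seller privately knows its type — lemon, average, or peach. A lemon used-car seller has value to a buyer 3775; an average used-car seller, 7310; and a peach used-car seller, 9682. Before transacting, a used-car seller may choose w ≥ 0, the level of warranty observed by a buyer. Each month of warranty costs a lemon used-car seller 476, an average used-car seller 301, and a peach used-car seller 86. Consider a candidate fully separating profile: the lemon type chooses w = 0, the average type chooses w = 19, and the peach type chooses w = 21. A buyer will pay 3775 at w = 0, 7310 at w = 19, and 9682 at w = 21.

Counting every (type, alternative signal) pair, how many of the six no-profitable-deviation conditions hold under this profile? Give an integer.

4

Average (own payoff 7310 − 301×19 = 1591): to w=0 gives 3775 → profitable ✗; to w=21 gives 9682 − 301×21 = 3361 → profitable ✗.
Peach (own payoff 9682 − 86×21 = 7876): to w=0 gives 3775 → no gain ✓; to w=19 gives 7310 − 86×19 = 5676 → no gain ✓.
Lemon (own payoff 3775): to w=19 gives 7310 − 476×19 = -1734 → no gain ✓; to w=21 gives 9682 − 476×21 = -314 → no gain ✓.
4 of the 6 constraints hold; not an equilibrium.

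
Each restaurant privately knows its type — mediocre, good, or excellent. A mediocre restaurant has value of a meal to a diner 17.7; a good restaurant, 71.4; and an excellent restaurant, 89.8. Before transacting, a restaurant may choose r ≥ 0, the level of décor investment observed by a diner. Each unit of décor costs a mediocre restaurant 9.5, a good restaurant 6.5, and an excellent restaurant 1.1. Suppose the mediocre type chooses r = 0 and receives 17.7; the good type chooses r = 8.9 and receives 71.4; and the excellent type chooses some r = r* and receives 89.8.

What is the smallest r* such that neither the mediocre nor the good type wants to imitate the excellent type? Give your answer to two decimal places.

Mediocre type (on-path payoff 17.7) won't mimic when 17.7 ≥ 89.8 − 9.5·r*, i.e. r* ≥ 7.59.
Good type (on-path payoff 71.4 − 6.5×8.9 = 13.55) won't mimic when 13.55 ≥ 89.8 − 6.5·r*, i.e. r* ≥ 11.73.
Both must hold, so r* = max(7.59, 11.73) = 11.73. The good type's constraint binds.

11.73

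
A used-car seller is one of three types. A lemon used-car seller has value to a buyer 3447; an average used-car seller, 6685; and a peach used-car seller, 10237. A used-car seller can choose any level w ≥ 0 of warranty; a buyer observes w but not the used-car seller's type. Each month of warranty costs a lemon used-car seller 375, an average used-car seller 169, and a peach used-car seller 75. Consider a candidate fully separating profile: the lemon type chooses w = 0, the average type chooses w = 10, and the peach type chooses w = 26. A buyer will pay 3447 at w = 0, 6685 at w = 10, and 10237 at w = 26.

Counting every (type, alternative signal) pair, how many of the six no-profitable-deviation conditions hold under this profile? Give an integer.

5

Average (own payoff 6685 − 169×10 = 4995): to w=0 gives 3447 → no gain ✓; to w=26 gives 10237 − 169×26 = 5843 → profitable ✗.
Lemon (own payoff 3447): to w=10 gives 6685 − 375×10 = 2935 → no gain ✓; to w=26 gives 10237 − 375×26 = 487 → no gain ✓.
Peach (own payoff 10237 − 75×26 = 8287): to w=0 gives 3447 → no gain ✓; to w=10 gives 6685 − 75×10 = 5935 → no gain ✓.
5 of the 6 constraints hold; not an equilibrium.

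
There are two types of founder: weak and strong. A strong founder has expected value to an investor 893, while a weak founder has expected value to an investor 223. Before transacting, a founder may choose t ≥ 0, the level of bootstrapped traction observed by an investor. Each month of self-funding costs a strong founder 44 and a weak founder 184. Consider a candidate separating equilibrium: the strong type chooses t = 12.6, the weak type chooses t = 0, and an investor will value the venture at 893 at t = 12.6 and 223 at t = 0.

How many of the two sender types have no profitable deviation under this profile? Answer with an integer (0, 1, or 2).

2

Strong type: signal → 893 − 44 × 12.6 = 338.6; deviate to 0 → 223. IC holds (338.6 ≥ 223).
Weak type: stay at 0 → 223; mimic → 893 − 184 × 12.6 = -1425.4. IC holds (223 ≥ -1425.4).
2 of 2 constraints hold, so this is a separating equilibrium.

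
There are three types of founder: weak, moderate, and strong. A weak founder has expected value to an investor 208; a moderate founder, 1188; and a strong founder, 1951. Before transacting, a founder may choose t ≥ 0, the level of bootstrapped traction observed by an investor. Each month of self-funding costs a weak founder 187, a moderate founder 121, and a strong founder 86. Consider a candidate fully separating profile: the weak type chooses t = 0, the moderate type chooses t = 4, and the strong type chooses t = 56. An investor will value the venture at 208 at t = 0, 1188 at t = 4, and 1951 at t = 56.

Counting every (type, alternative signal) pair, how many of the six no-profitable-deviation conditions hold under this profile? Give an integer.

Moderate (own payoff 1188 − 121×4 = 704): to t=0 gives 208 → no gain ✓; to t=56 gives 1951 − 121×56 = -4825 → no gain ✓.
Strong (own payoff 1951 − 86×56 = -2865): to t=0 gives 208 → profitable ✗; to t=4 gives 1188 − 86×4 = 844 → profitable ✗.
Weak (own payoff 208): to t=4 gives 1188 − 187×4 = 440 → profitable ✗; to t=56 gives 1951 − 187×56 = -8521 → no gain ✓.
3 of the 6 constraints hold; not an equilibrium.

3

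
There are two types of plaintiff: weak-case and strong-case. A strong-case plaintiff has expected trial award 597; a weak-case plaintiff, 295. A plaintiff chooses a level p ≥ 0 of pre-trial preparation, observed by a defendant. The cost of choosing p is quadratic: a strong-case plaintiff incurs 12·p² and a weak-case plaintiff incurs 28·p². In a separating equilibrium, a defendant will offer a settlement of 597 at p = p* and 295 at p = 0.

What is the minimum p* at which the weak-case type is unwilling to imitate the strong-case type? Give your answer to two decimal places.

The weak-case type at p = 0 receives 295; imitating at p* yields 597 − 28·p*².
Indifference: 295 = 597 − 28·p*², so p*² = (597 − 295) / 28 ≈ 10.7857.
p* = √10.7857 ≈ 3.28.

3.28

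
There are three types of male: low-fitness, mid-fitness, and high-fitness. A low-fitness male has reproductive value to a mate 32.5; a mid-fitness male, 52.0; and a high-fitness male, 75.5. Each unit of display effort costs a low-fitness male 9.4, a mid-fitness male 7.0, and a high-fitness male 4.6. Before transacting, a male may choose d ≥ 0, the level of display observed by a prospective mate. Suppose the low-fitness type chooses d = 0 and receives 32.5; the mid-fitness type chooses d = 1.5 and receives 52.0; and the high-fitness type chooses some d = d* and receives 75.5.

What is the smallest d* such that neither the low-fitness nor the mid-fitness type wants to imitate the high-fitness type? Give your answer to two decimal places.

4.86

Mid-fitness type (on-path payoff 52.0 − 7.0×1.5 = 41.5) won't mimic when 41.5 ≥ 75.5 − 7.0·d*, i.e. d* ≥ 4.86.
Low-fitness type (on-path payoff 32.5) won't mimic when 32.5 ≥ 75.5 − 9.4·d*, i.e. d* ≥ 4.57.
Both must hold, so d* = max(4.57, 4.86) = 4.86. The mid-fitness type's constraint binds.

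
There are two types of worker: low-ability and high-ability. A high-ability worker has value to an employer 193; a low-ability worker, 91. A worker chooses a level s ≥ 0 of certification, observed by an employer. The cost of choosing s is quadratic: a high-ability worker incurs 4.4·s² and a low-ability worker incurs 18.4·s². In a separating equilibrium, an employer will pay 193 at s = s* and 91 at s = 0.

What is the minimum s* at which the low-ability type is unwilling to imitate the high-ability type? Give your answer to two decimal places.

2.35

The low-ability type at s = 0 receives 91; imitating at s* yields 193 − 18.4·s*².
Indifference: 91 = 193 − 18.4·s*², so s*² = (193 − 91) / 18.4 ≈ 5.5435.
s* = √5.5435 ≈ 2.35.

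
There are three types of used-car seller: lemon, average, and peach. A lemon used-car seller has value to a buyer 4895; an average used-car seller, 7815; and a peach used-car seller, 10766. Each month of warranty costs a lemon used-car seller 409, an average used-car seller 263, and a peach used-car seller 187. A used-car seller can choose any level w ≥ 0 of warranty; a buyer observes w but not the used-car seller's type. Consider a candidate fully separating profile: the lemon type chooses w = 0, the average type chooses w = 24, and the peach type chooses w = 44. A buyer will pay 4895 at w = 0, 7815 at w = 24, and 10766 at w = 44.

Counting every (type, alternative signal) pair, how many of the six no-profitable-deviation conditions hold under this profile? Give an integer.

3

Lemon (own payoff 4895): to w=24 gives 7815 − 409×24 = -2001 → no gain ✓; to w=44 gives 10766 − 409×44 = -7230 → no gain ✓.
Peach (own payoff 10766 − 187×44 = 2538): to w=0 gives 4895 → profitable ✗; to w=24 gives 7815 − 187×24 = 3327 → profitable ✗.
Average (own payoff 7815 − 263×24 = 1503): to w=0 gives 4895 → profitable ✗; to w=44 gives 10766 − 263×44 = -806 → no gain ✓.
3 of the 6 constraints hold; not an equilibrium.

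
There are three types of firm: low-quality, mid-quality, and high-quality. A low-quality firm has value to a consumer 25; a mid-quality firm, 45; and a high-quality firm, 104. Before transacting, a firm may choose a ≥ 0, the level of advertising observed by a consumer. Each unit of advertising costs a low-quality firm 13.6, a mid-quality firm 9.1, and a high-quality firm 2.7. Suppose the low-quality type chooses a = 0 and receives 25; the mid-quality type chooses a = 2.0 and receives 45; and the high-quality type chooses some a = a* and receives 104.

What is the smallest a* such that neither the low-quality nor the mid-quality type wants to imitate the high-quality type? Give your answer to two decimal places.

8.48

Low-quality type (on-path payoff 25) won't mimic when 25 ≥ 104 − 13.6·a*, i.e. a* ≥ 5.81.
Mid-quality type (on-path payoff 45 − 9.1×2.0 = 26.8) won't mimic when 26.8 ≥ 104 − 9.1·a*, i.e. a* ≥ 8.48.
Both must hold, so a* = max(5.81, 8.48) = 8.48. The mid-quality type's constraint binds.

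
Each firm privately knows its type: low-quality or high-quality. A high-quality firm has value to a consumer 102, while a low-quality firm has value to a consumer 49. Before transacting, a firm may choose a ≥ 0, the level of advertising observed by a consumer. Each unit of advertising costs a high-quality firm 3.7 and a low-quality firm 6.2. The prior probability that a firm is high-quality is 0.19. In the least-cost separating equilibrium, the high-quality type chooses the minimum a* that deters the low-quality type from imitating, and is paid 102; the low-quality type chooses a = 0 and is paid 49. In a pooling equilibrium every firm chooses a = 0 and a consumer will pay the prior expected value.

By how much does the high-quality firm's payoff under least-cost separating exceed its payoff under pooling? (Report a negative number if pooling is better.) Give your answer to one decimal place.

Least-cost separating signal: a* solves 49 = 102 − 6.2·a*, so a* = (102 − 49)/6.2 ≈ 8.5484.
High-quality type's separating payoff: 102 − 3.7 × a* = 102 − 3.7 × (102 − 49)/6.2 = 102 − 196.1/6.2 ≈ 70.371.
Pooling payoff: 0.19 × 102 + 0.81 × 49 = 59.07.
Difference: 70.371 − 59.07 = 11.301, i.e. 11.3 to one decimal place.
The high-quality type prefers to separate.

11.3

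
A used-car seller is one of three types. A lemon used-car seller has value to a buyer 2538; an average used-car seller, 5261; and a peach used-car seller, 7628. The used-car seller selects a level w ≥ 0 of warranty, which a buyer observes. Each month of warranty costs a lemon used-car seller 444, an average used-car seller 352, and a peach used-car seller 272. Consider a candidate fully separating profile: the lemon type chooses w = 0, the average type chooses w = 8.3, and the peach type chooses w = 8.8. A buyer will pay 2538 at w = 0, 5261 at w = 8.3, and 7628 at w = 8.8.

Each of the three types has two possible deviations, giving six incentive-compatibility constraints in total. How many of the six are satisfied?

3

Lemon (own payoff 2538): to w=8.3 gives 5261 − 444×8.3 = 1575.8 → no gain ✓; to w=8.8 gives 7628 − 444×8.8 = 3720.8 → profitable ✗.
Peach (own payoff 7628 − 272×8.8 = 5234.4): to w=0 gives 2538 → no gain ✓; to w=8.3 gives 5261 − 272×8.3 = 3003.4 → no gain ✓.
Average (own payoff 5261 − 352×8.3 = 2339.4): to w=0 gives 2538 → profitable ✗; to w=8.8 gives 7628 − 352×8.8 = 4530.4 → profitable ✗.
3 of the 6 constraints hold; not an equilibrium.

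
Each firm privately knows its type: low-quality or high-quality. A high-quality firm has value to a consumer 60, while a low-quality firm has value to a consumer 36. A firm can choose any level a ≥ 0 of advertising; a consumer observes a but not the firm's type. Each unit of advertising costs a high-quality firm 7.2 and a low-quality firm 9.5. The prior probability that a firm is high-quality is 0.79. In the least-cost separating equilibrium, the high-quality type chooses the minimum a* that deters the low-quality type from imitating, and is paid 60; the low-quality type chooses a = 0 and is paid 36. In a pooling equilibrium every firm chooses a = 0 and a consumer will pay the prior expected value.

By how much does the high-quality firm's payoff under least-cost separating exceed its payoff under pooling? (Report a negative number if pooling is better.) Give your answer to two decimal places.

-13.15

Least-cost separating signal: a* solves 36 = 60 − 9.5·a*, so a* = (60 − 36)/9.5 ≈ 2.5263.
High-quality type's separating payoff: 60 − 7.2 × a* = 60 − 7.2 × (60 − 36)/9.5 = 60 − 172.8/9.5 ≈ 41.8105.
Pooling payoff: 0.79 × 60 + 0.21 × 36 = 54.96.
Difference: 41.8105 − 54.96 = -13.1495, i.e. -13.15 to two decimal places.
The high-quality type would prefer the pooling outcome.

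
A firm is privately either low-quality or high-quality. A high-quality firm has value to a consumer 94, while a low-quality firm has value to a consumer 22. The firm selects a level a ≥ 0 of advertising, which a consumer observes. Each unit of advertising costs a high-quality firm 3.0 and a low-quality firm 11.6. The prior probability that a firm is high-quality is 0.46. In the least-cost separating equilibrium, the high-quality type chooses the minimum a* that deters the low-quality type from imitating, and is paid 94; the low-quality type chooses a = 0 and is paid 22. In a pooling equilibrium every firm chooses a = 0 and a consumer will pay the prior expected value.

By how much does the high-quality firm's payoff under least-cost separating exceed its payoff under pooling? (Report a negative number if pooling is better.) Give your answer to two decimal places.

20.26

Least-cost separating signal: a* solves 22 = 94 − 11.6·a*, so a* = (94 − 22)/11.6 ≈ 6.2069.
High-quality type's separating payoff: 94 − 3.0 × a* = 94 − 3.0 × (94 − 22)/11.6 = 94 − 216/11.6 ≈ 75.3793.
Pooling payoff: 0.46 × 94 + 0.54 × 22 = 55.12.
Difference: 75.3793 − 55.12 = 20.2593, i.e. 20.26 to two decimal places.
The high-quality type prefers to separate.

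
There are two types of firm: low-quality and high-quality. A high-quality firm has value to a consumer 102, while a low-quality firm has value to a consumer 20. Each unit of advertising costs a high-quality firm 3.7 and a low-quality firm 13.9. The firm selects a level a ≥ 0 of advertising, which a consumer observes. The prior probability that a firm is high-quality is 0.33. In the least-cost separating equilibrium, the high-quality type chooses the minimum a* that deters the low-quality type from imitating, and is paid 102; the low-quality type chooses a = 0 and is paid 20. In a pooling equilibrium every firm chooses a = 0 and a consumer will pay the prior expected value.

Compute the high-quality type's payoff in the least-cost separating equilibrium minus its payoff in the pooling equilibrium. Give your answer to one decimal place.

33.1

Least-cost separating signal: a* solves 20 = 102 − 13.9·a*, so a* = (102 − 20)/13.9 ≈ 5.8993.
High-quality type's separating payoff: 102 − 3.7 × a* = 102 − 3.7 × (102 − 20)/13.9 = 102 − 303.4/13.9 ≈ 80.173.
Pooling payoff: 0.33 × 102 + 0.67 × 20 = 47.06.
Difference: 80.173 − 47.06 = 33.113, i.e. 33.1 to one decimal place.
The high-quality type prefers to separate.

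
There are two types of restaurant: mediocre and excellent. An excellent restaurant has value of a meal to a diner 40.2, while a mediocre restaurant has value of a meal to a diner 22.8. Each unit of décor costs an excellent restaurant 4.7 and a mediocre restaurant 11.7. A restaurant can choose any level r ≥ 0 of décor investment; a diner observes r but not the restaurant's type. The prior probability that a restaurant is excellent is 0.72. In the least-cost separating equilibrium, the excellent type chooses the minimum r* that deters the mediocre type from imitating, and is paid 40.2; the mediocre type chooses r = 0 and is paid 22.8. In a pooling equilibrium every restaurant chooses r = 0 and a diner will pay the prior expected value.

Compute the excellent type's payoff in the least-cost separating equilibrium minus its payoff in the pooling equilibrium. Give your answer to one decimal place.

-2.1

Least-cost separating signal: r* solves 22.8 = 40.2 − 11.7·r*, so r* = (40.2 − 22.8)/11.7 ≈ 1.4872.
Excellent type's separating payoff: 40.2 − 4.7 × r* = 40.2 − 4.7 × (40.2 − 22.8)/11.7 = 40.2 − 81.78/11.7 ≈ 33.210.
Pooling payoff: 0.72 × 40.2 + 0.28 × 22.8 = 35.328.
Difference: 33.210 − 35.328 = -2.118, i.e. -2.1 to one decimal place.
The excellent type would prefer the pooling outcome.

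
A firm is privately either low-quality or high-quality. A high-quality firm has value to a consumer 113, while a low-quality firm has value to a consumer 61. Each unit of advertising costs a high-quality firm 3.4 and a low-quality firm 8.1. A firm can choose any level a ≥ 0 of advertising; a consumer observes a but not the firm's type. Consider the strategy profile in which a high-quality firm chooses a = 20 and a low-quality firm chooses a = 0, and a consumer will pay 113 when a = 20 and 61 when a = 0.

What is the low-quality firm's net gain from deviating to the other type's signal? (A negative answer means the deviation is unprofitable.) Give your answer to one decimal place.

Playing a = 0 the low-quality firm receives 61.
Deviating to a = 20 brings payment 113 at cost 8.1 × 20 = 162, netting -49.
Gain from deviating: -49 − 61 = -110.0.
The gain is negative, so the low-quality type's incentive-compatibility constraint is satisfied.

-110.0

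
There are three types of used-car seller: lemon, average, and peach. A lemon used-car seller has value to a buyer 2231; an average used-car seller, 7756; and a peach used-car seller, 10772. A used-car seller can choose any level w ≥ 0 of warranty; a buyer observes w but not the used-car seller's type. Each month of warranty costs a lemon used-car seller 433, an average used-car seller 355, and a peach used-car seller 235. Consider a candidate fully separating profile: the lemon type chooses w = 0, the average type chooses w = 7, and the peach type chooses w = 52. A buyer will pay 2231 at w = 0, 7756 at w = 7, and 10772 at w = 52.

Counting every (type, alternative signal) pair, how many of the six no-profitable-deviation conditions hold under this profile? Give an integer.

3

Average (own payoff 7756 − 355×7 = 5271): to w=0 gives 2231 → no gain ✓; to w=52 gives 10772 − 355×52 = -7688 → no gain ✓.
Peach (own payoff 10772 − 235×52 = -1448): to w=0 gives 2231 → profitable ✗; to w=7 gives 7756 − 235×7 = 6111 → profitable ✗.
Lemon (own payoff 2231): to w=7 gives 7756 − 433×7 = 4725 → profitable ✗; to w=52 gives 10772 − 433×52 = -11744 → no gain ✓.
3 of the 6 constraints hold; not an equilibrium.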